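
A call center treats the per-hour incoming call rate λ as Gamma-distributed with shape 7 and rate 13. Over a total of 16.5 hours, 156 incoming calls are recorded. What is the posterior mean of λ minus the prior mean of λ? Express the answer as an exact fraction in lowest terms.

Total count 156 over total exposure 16.5 hours.
Posterior: α' = 7 + 156 = 163, β' = 13 + 16.5 = 59/2.
Posterior mean = 163/(59/2) = 326/59; prior mean = 7/13 = 7/13. Difference = 326/59 − 7/13 = 3825/767.

3825/767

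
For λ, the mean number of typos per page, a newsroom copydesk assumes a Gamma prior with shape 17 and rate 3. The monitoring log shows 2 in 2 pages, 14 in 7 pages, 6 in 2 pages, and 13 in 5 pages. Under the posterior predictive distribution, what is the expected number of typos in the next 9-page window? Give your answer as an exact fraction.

468/19

Total count: 2 + 14 + 6 + 13 = 35.
Total exposure: 2 + 7 + 2 + 5 = 16 pages.
Posterior: α' = 17 + 35 = 52, β' = 3 + 16 = 19.
Predictive mean over a 9-page window = T·E[λ|data] = 9·52/19 = 468/19.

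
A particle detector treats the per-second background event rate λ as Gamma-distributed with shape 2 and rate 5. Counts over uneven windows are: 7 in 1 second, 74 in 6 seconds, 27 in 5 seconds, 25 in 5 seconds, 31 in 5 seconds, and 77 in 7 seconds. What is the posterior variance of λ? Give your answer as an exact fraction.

Total count: 7 + 74 + 27 + 25 + 31 + 77 = 241.
Total exposure: 1 + 6 + 5 + 5 + 5 + 7 = 29 seconds.
Gamma(α, β) with Poisson data over total exposure Σt gives posterior Gamma(α+Σx, β+Σt) = Gamma(243, 34).
Posterior variance = α'/β'² = 243/1156.

243/1156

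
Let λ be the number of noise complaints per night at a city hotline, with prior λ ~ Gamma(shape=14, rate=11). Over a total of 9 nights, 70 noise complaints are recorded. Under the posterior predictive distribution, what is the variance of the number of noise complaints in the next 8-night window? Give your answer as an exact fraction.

Total count 70 over total exposure 9 nights.
Posterior: α' = 14 + 70 = 84, β' = 11 + 9 = 20.
The posterior predictive for a window of length T is Negative Binomial with variance T·α'·(β'+T)/β'² = 8·84·28/400 = 1176/25.

1176/25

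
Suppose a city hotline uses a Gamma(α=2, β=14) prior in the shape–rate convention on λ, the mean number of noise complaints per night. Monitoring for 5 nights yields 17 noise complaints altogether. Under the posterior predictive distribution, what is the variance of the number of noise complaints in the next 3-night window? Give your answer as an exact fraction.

66/19

Total count 17 over total exposure 5 nights.
Conjugate update: add total count to the shape and total exposure to the rate, giving Gamma(19, 19).
The posterior predictive for a window of length T is Negative Binomial with variance T·α'·(β'+T)/β'² = 3·19·22/361 = 66/19.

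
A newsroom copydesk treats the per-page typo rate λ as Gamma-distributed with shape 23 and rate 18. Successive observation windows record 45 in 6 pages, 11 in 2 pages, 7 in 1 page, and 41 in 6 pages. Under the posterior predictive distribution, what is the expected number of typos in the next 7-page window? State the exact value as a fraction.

889/33

Total count: 45 + 11 + 7 + 41 = 104.
Total exposure: 6 + 2 + 1 + 6 = 15 pages.
Conjugate update: add total count to the shape and total exposure to the rate, giving Gamma(127, 33).
Predictive mean over a 7-page window = T·E[λ|data] = 7·127/33 = 889/33.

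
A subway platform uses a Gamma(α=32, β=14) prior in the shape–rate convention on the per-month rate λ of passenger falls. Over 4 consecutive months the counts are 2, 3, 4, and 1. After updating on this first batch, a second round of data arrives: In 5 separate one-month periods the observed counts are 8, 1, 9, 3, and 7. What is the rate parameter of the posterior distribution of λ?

Total count: 2 + 3 + 4 + 1 = 10.
Total exposure: 4 months.
After the first batch: Gamma(32 + 10, 14 + 4) = Gamma(42, 18).
Total count: 8 + 1 + 9 + 3 + 7 = 28.
Total exposure: 5 months.
After the second batch: Gamma(42 + 28, 18 + 5) = Gamma(70, 23).

23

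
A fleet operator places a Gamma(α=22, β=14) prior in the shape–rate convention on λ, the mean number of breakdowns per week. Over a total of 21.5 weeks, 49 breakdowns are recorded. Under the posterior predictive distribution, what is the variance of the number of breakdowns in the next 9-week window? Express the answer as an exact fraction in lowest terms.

Total count 49 over total exposure 21.5 weeks.
The Gamma prior is conjugate for the Poisson rate, so λ | data ~ Gamma(22+49, 14+21.5) = Gamma(71, 71/2).
The posterior predictive for a window of length T is Negative Binomial with variance T·α'·(β'+T)/β'² = 9·71·(89/2)/(5041/4) = 1602/71.

1602/71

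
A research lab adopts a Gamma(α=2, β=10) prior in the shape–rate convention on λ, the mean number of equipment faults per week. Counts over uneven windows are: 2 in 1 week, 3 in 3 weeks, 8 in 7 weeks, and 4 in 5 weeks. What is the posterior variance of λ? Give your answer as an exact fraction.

Total count: 2 + 3 + 8 + 4 = 17.
Total exposure: 1 + 3 + 7 + 5 = 16 weeks.
Conjugate update: add total count to the shape and total exposure to the rate, giving Gamma(19, 26).
Posterior variance = α'/β'² = 19/676.

19/676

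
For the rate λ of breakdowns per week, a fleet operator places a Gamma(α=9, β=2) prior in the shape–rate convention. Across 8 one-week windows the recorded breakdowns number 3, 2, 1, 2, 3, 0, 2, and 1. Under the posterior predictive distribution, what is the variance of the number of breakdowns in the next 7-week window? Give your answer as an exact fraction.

2737/100

Total count: 3 + 2 + 1 + 2 + 3 + 0 + 2 + 1 = 14.
Total exposure: 8 weeks.
Gamma(α, β) with Poisson data over total exposure Σt gives posterior Gamma(α+Σx, β+Σt) = Gamma(23, 10).
The posterior predictive for a window of length T is Negative Binomial with variance T·α'·(β'+T)/β'² = 7·23·17/100 = 2737/100.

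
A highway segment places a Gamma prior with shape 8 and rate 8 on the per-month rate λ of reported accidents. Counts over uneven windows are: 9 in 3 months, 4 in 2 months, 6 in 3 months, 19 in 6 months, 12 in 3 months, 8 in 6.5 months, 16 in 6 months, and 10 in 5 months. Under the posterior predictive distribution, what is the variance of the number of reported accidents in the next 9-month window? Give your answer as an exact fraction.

170568/7225

Total count: 9 + 4 + 6 + 19 + 12 + 8 + 16 + 10 = 84.
Total exposure: 3 + 2 + 3 + 6 + 3 + 6.5 + 6 + 5 = 34.5 months.
Posterior: α' = 8 + 84 = 92, β' = 8 + 34.5 = 85/2.
The posterior predictive for a window of length T is Negative Binomial with variance T·α'·(β'+T)/β'² = 9·92·(103/2)/(7225/4) = 170568/7225.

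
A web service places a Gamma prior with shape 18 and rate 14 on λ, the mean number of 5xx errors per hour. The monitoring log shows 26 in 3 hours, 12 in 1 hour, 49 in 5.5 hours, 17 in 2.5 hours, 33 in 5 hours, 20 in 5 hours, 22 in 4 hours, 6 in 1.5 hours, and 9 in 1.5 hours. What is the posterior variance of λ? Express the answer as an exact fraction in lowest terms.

212/1849

Total count: 26 + 12 + 49 + 17 + 33 + 20 + 22 + 6 + 9 = 194.
Total exposure: 3 + 1 + 5.5 + 2.5 + 5 + 5 + 4 + 1.5 + 1.5 = 29 hours.
Conjugate update: add total count to the shape and total exposure to the rate, giving Gamma(212, 43).
Posterior variance = α'/β'² = 212/1849.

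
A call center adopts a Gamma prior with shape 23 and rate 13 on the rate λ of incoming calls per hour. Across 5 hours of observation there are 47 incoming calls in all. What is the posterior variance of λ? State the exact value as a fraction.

35/162

Total count 47 over total exposure 5 hours.
Conjugate update: add total count to the shape and total exposure to the rate, giving Gamma(70, 18).
Posterior variance = α'/β'² = 70/324 = 35/162.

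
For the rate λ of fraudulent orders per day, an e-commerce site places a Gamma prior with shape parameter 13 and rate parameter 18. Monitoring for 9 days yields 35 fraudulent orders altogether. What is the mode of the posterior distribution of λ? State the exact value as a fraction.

47/27

Total count 35 over total exposure 9 days.
Conjugate update: add total count to the shape and total exposure to the rate, giving Gamma(48, 27).
Posterior mode = (α'−1)/β' = 47/27.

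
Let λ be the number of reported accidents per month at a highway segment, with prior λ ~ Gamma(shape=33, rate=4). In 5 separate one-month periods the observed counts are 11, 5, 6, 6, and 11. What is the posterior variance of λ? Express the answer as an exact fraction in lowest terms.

8/9

Total count: 11 + 5 + 6 + 6 + 11 = 39.
Total exposure: 5 months.
Gamma(α, β) with Poisson data over total exposure Σt gives posterior Gamma(α+Σx, β+Σt) = Gamma(72, 9).
Posterior variance = α'/β'² = 72/81 = 8/9.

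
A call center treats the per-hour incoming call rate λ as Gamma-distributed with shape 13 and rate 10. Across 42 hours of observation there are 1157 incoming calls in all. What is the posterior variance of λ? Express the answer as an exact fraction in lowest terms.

45/104

Total count 1157 over total exposure 42 hours.
Conjugate update: add total count to the shape and total exposure to the rate, giving Gamma(1170, 52).
Posterior variance = α'/β'² = 1170/2704 = 45/104.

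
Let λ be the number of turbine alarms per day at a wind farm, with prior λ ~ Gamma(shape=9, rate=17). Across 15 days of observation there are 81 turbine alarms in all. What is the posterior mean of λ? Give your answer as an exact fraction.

45/16

Total count 81 over total exposure 15 days.
By Gamma–Poisson conjugacy, the posterior is Gamma(α + Σx, β + Σt) = Gamma(9 + 81, 17 + 15) = Gamma(90, 32).
Posterior mean = α'/β' = 90/32 = 45/16.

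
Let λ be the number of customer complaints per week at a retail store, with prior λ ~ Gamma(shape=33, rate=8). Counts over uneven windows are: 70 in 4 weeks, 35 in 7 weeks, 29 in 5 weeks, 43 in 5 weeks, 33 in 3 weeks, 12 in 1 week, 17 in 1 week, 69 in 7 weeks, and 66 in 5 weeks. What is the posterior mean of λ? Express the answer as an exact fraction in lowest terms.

Total count: 70 + 35 + 29 + 43 + 33 + 12 + 17 + 69 + 66 = 374.
Total exposure: 4 + 7 + 5 + 5 + 3 + 1 + 1 + 7 + 5 = 38 weeks.
The Gamma prior is conjugate for the Poisson rate, so λ | data ~ Gamma(33+374, 8+38) = Gamma(407, 46).
Posterior mean = α'/β' = 407/46.

407/46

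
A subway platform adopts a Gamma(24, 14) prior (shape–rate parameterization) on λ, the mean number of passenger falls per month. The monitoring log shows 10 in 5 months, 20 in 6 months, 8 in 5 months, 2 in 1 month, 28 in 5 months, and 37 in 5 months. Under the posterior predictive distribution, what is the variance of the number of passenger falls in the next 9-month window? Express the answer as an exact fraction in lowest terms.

Total count: 10 + 20 + 8 + 2 + 28 + 37 = 105.
Total exposure: 5 + 6 + 5 + 1 + 5 + 5 = 27 months.
Gamma(α, β) with Poisson data over total exposure Σt gives posterior Gamma(α+Σx, β+Σt) = Gamma(129, 41).
The posterior predictive for a window of length T is Negative Binomial with variance T·α'·(β'+T)/β'² = 9·129·50/1681 = 58050/1681.

58050/1681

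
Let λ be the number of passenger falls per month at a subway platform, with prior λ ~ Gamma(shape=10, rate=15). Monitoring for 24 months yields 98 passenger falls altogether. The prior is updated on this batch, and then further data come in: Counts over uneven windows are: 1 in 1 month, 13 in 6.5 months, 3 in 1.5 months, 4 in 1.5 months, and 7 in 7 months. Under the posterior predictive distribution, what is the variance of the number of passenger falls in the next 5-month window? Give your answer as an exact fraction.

167280/12769

Total count 98 over total exposure 24 months.
After the first batch: Gamma(10 + 98, 15 + 24) = Gamma(108, 39).
Total count: 1 + 13 + 3 + 4 + 7 = 28.
Total exposure: 1 + 6.5 + 1.5 + 1.5 + 7 = 17.5 months.
After the second batch: Gamma(108 + 28, 39 + 17.5) = Gamma(136, 113/2).
The posterior predictive for a window of length T is Negative Binomial with variance T·α'·(β'+T)/β'² = 5·136·(123/2)/(12769/4) = 167280/12769.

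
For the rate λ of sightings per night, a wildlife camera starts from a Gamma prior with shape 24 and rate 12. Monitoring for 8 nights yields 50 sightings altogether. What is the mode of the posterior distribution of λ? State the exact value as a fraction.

73/20

Total count 50 over total exposure 8 nights.
Conjugate update: add total count to the shape and total exposure to the rate, giving Gamma(74, 20).
Posterior mode = (α'−1)/β' = 73/20.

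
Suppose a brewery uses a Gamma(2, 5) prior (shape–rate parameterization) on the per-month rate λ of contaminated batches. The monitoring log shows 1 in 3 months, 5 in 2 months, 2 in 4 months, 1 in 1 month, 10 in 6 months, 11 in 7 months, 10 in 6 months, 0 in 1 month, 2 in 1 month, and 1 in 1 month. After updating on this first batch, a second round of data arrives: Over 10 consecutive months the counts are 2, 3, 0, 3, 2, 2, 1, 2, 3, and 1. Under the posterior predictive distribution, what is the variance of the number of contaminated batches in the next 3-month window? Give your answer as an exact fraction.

9600/2209

Total count: 1 + 5 + 2 + 1 + 10 + 11 + 10 + 0 + 2 + 1 = 43.
Total exposure: 3 + 2 + 4 + 1 + 6 + 7 + 6 + 1 + 1 + 1 = 32 months.
After the first batch: Gamma(2 + 43, 5 + 32) = Gamma(45, 37).
Total count: 2 + 3 + 0 + 3 + 2 + 2 + 1 + 2 + 3 + 1 = 19.
Total exposure: 10 months.
After the second batch: Gamma(45 + 19, 37 + 10) = Gamma(64, 47).
The posterior predictive for a window of length T is Negative Binomial with variance T·α'·(β'+T)/β'² = 3·64·50/2209 = 9600/2209.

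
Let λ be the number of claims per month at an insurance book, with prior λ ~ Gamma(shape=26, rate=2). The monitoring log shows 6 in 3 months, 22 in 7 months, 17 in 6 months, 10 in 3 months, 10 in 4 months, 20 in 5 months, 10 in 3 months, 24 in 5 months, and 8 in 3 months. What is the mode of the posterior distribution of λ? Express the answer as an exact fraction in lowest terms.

152/41

Total count: 6 + 22 + 17 + 10 + 10 + 20 + 10 + 24 + 8 = 127.
Total exposure: 3 + 7 + 6 + 3 + 4 + 5 + 3 + 5 + 3 = 39 months.
Conjugate update: add total count to the shape and total exposure to the rate, giving Gamma(153, 41).
Posterior mode = (α'−1)/β' = 152/41.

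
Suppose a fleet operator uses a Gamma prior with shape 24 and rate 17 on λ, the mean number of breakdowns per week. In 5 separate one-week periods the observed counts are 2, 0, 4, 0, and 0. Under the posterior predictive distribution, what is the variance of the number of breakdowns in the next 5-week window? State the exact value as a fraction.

Total count: 2 + 0 + 4 + 0 + 0 = 6.
Total exposure: 5 weeks.
Gamma(α, β) with Poisson data over total exposure Σt gives posterior Gamma(α+Σx, β+Σt) = Gamma(30, 22).
The posterior predictive for a window of length T is Negative Binomial with variance T·α'·(β'+T)/β'² = 5·30·27/484 = 2025/242.

2025/242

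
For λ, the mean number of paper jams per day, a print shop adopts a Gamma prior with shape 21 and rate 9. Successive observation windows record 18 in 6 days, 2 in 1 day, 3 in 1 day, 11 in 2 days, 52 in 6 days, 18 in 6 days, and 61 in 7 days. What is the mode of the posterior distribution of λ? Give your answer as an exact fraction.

Total count: 18 + 2 + 3 + 11 + 52 + 18 + 61 = 165.
Total exposure: 6 + 1 + 1 + 2 + 6 + 6 + 7 = 29 days.
By Gamma–Poisson conjugacy, the posterior is Gamma(α + Σx, β + Σt) = Gamma(21 + 165, 9 + 29) = Gamma(186, 38).
Posterior mode = (α'−1)/β' = 185/38.

185/38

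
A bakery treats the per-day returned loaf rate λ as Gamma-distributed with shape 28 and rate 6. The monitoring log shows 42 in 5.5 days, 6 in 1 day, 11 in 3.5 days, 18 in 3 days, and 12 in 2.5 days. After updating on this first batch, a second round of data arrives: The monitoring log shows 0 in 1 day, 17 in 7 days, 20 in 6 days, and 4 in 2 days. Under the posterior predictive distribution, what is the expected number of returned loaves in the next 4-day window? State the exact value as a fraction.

Total count: 42 + 6 + 11 + 18 + 12 = 89.
Total exposure: 5.5 + 1 + 3.5 + 3 + 2.5 = 15.5 days.
After the first batch: Gamma(28 + 89, 6 + 15.5) = Gamma(117, 43/2).
Total count: 0 + 17 + 20 + 4 = 41.
Total exposure: 1 + 7 + 6 + 2 = 16 days.
After the second batch: Gamma(117 + 41, 43/2 + 16) = Gamma(158, 75/2).
Predictive mean over a 4-day window = T·E[λ|data] = 4·158/(75/2) = 1264/75.

1264/75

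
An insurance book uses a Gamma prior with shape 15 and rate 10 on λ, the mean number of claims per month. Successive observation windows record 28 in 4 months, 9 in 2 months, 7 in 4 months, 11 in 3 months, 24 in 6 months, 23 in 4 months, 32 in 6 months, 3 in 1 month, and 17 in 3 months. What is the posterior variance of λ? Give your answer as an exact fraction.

Total count: 28 + 9 + 7 + 11 + 24 + 23 + 32 + 3 + 17 = 154.
Total exposure: 4 + 2 + 4 + 3 + 6 + 4 + 6 + 1 + 3 = 33 months.
Posterior: α' = 15 + 154 = 169, β' = 10 + 33 = 43.
Posterior variance = α'/β'² = 169/1849.

169/1849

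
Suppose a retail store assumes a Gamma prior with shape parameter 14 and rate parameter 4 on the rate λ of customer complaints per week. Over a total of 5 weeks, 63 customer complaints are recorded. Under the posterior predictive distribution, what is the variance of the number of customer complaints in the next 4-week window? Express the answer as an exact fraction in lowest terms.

4004/81

Total count 63 over total exposure 5 weeks.
Conjugate update: add total count to the shape and total exposure to the rate, giving Gamma(77, 9).
The posterior predictive for a window of length T is Negative Binomial with variance T·α'·(β'+T)/β'² = 4·77·13/81 = 4004/81.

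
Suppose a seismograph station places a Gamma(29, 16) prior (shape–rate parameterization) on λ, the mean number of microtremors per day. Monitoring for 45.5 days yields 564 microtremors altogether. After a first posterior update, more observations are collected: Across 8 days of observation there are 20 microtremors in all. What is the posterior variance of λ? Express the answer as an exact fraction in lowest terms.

2452/19321

Total count 564 over total exposure 45.5 days.
After the first batch: Gamma(29 + 564, 16 + 45.5) = Gamma(593, 123/2).
Total count 20 over total exposure 8 days.
After the second batch: Gamma(593 + 20, 123/2 + 8) = Gamma(613, 139/2).
Posterior variance = α'/β'² = 613/(19321/4) = 2452/19321.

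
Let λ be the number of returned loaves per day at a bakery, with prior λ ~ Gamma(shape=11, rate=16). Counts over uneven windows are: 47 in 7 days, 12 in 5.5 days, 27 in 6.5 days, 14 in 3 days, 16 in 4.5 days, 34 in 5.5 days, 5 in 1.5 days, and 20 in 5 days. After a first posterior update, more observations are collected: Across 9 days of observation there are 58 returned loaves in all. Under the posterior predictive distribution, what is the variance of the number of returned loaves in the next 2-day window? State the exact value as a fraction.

Total count: 47 + 12 + 27 + 14 + 16 + 34 + 5 + 20 = 175.
Total exposure: 7 + 5.5 + 6.5 + 3 + 4.5 + 5.5 + 1.5 + 5 = 38.5 days.
After the first batch: Gamma(11 + 175, 16 + 38.5) = Gamma(186, 109/2).
Total count 58 over total exposure 9 days.
After the second batch: Gamma(186 + 58, 109/2 + 9) = Gamma(244, 127/2).
The posterior predictive for a window of length T is Negative Binomial with variance T·α'·(β'+T)/β'² = 2·244·(131/2)/(16129/4) = 127856/16129.

127856/16129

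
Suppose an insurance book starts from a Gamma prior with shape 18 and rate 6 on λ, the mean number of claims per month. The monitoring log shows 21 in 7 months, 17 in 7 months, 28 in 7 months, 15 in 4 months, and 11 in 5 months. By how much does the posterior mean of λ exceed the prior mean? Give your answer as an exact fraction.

1/18

Total count: 21 + 17 + 28 + 15 + 11 = 92.
Total exposure: 7 + 7 + 7 + 4 + 5 = 30 months.
The Gamma prior is conjugate for the Poisson rate, so λ | data ~ Gamma(18+92, 6+30) = Gamma(110, 36).
Posterior mean = 110/36 = 55/18; prior mean = 18/6 = 3. Difference = 55/18 − 3 = 1/18.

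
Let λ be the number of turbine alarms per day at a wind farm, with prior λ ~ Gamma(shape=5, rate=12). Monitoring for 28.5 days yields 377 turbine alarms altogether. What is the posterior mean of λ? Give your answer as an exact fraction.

764/81

Total count 377 over total exposure 28.5 days.
Gamma(α, β) with Poisson data over total exposure Σt gives posterior Gamma(α+Σx, β+Σt) = Gamma(382, 81/2).
Posterior mean = α'/β' = 382/(81/2) = 764/81.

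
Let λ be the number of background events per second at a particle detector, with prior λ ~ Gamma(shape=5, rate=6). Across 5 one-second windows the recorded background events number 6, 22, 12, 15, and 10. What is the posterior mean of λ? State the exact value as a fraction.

70/11

Total count: 6 + 22 + 12 + 15 + 10 = 65.
Total exposure: 5 seconds.
The Gamma prior is conjugate for the Poisson rate, so λ | data ~ Gamma(5+65, 6+5) = Gamma(70, 11).
Posterior mean = α'/β' = 70/11.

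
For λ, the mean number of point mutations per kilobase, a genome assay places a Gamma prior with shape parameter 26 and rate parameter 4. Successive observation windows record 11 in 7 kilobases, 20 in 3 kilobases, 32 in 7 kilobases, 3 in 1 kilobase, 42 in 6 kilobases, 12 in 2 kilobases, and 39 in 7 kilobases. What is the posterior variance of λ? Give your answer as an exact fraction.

Total count: 11 + 20 + 32 + 3 + 42 + 12 + 39 = 159.
Total exposure: 7 + 3 + 7 + 1 + 6 + 2 + 7 = 33 kilobases.
Posterior: α' = 26 + 159 = 185, β' = 4 + 33 = 37.
Posterior variance = α'/β'² = 185/1369 = 5/37.

5/37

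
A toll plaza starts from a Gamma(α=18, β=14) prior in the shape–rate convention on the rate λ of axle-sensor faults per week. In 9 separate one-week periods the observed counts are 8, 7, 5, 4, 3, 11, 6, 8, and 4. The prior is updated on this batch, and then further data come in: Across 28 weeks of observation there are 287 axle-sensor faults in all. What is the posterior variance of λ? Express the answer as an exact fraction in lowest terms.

Total count: 8 + 7 + 5 + 4 + 3 + 11 + 6 + 8 + 4 = 56.
Total exposure: 9 weeks.
After the first batch: Gamma(18 + 56, 14 + 9) = Gamma(74, 23).
Total count 287 over total exposure 28 weeks.
After the second batch: Gamma(74 + 287, 23 + 28) = Gamma(361, 51).
Posterior variance = α'/β'² = 361/2601.

361/2601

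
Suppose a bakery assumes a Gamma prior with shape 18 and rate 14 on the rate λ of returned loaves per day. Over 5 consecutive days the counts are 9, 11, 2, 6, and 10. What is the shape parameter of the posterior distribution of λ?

Total count: 9 + 11 + 2 + 6 + 10 = 38.
Total exposure: 5 days.
Conjugate update: add total count to the shape and total exposure to the rate, giving Gamma(56, 19).

56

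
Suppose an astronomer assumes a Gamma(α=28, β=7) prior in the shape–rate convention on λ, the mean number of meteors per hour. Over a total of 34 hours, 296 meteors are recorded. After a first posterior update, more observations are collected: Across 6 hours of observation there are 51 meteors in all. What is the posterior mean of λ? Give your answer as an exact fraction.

375/47

Total count 296 over total exposure 34 hours.
After the first batch: Gamma(28 + 296, 7 + 34) = Gamma(324, 41).
Total count 51 over total exposure 6 hours.
After the second batch: Gamma(324 + 51, 41 + 6) = Gamma(375, 47).
Posterior mean = α'/β' = 375/47.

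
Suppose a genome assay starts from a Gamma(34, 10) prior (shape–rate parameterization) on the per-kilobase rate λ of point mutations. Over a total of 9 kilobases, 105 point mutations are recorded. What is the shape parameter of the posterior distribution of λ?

139

Total count 105 over total exposure 9 kilobases.
Gamma(α, β) with Poisson data over total exposure Σt gives posterior Gamma(α+Σx, β+Σt) = Gamma(139, 19).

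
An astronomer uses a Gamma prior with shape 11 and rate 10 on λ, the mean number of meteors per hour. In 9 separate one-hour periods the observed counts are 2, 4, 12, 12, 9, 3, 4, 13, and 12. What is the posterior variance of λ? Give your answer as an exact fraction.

82/361

Total count: 2 + 4 + 12 + 12 + 9 + 3 + 4 + 13 + 12 = 71.
Total exposure: 9 hours.
Conjugate update: add total count to the shape and total exposure to the rate, giving Gamma(82, 19).
Posterior variance = α'/β'² = 82/361.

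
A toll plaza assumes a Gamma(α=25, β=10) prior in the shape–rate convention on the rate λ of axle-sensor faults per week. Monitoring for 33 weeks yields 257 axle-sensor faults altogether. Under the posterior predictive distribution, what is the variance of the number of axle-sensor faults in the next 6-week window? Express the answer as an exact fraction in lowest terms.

82908/1849

Total count 257 over total exposure 33 weeks.
Posterior: α' = 25 + 257 = 282, β' = 10 + 33 = 43.
The posterior predictive for a window of length T is Negative Binomial with variance T·α'·(β'+T)/β'² = 6·282·49/1849 = 82908/1849.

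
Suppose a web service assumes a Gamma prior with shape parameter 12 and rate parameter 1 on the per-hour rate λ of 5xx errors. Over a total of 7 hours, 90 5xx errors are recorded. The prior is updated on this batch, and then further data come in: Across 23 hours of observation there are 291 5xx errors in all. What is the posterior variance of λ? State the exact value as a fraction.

393/961

Total count 90 over total exposure 7 hours.
After the first batch: Gamma(12 + 90, 1 + 7) = Gamma(102, 8).
Total count 291 over total exposure 23 hours.
After the second batch: Gamma(102 + 291, 8 + 23) = Gamma(393, 31).
Posterior variance = α'/β'² = 393/961.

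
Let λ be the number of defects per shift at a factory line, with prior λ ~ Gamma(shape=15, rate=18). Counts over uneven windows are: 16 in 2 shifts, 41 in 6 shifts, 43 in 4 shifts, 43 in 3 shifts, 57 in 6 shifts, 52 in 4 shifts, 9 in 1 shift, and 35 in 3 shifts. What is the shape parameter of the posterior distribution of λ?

Total count: 16 + 41 + 43 + 43 + 57 + 52 + 9 + 35 = 296.
Total exposure: 2 + 6 + 4 + 3 + 6 + 4 + 1 + 3 = 29 shifts.
Posterior: α' = 15 + 296 = 311, β' = 18 + 29 = 47.

311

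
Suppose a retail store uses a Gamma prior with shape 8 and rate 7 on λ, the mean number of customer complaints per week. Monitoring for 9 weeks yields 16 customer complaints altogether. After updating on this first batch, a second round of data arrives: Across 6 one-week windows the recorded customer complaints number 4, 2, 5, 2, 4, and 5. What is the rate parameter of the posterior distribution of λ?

Total count 16 over total exposure 9 weeks.
After the first batch: Gamma(8 + 16, 7 + 9) = Gamma(24, 16).
Total count: 4 + 2 + 5 + 2 + 4 + 5 = 22.
Total exposure: 6 weeks.
After the second batch: Gamma(24 + 22, 16 + 6) = Gamma(46, 22).

22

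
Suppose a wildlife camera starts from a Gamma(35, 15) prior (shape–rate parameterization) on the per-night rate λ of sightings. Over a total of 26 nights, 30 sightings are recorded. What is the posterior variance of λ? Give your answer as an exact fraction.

65/1681

Total count 30 over total exposure 26 nights.
The Gamma prior is conjugate for the Poisson rate, so λ | data ~ Gamma(35+30, 15+26) = Gamma(65, 41).
Posterior variance = α'/β'² = 65/1681.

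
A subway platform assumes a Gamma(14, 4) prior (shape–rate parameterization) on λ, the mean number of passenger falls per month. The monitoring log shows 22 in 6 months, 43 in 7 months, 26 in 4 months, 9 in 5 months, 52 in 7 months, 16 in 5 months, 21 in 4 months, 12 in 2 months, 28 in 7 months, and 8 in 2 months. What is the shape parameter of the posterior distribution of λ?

251

Total count: 22 + 43 + 26 + 9 + 52 + 16 + 21 + 12 + 28 + 8 = 237.
Total exposure: 6 + 7 + 4 + 5 + 7 + 5 + 4 + 2 + 7 + 2 = 49 months.
Gamma(α, β) with Poisson data over total exposure Σt gives posterior Gamma(α+Σx, β+Σt) = Gamma(251, 53).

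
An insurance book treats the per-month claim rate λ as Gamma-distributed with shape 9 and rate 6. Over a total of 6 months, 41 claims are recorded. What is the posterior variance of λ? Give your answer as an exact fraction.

25/72

Total count 41 over total exposure 6 months.
Gamma(α, β) with Poisson data over total exposure Σt gives posterior Gamma(α+Σx, β+Σt) = Gamma(50, 12).
Posterior variance = α'/β'² = 50/144 = 25/72.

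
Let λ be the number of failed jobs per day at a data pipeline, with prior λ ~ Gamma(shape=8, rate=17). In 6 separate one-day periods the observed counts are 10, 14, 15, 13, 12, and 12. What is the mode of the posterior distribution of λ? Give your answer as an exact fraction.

83/23

Total count: 10 + 14 + 15 + 13 + 12 + 12 = 76.
Total exposure: 6 days.
Gamma(α, β) with Poisson data over total exposure Σt gives posterior Gamma(α+Σx, β+Σt) = Gamma(84, 23).
Posterior mode = (α'−1)/β' = 83/23.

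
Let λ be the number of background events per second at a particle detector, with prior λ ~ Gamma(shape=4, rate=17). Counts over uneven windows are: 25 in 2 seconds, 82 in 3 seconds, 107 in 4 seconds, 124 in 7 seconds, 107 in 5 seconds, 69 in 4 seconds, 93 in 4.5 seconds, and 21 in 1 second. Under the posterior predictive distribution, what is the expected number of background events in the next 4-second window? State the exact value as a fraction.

5056/95

Total count: 25 + 82 + 107 + 124 + 107 + 69 + 93 + 21 = 628.
Total exposure: 2 + 3 + 4 + 7 + 5 + 4 + 4.5 + 1 = 30.5 seconds.
By Gamma–Poisson conjugacy, the posterior is Gamma(α + Σx, β + Σt) = Gamma(4 + 628, 17 + 30.5) = Gamma(632, 95/2).
Predictive mean over a 4-second window = T·E[λ|data] = 4·632/(95/2) = 5056/95.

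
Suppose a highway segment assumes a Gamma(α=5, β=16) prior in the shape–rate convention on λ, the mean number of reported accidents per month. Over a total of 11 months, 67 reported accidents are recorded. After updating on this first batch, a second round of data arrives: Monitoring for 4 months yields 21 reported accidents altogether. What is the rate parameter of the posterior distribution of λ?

31

Total count 67 over total exposure 11 months.
After the first batch: Gamma(5 + 67, 16 + 11) = Gamma(72, 27).
Total count 21 over total exposure 4 months.
After the second batch: Gamma(72 + 21, 27 + 4) = Gamma(93, 31).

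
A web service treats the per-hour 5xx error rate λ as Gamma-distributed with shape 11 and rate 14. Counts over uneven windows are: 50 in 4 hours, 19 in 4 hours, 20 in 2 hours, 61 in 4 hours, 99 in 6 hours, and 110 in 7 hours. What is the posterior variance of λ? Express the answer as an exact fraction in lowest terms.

Total count: 50 + 19 + 20 + 61 + 99 + 110 = 359.
Total exposure: 4 + 4 + 2 + 4 + 6 + 7 = 27 hours.
Posterior: α' = 11 + 359 = 370, β' = 14 + 27 = 41.
Posterior variance = α'/β'² = 370/1681.

370/1681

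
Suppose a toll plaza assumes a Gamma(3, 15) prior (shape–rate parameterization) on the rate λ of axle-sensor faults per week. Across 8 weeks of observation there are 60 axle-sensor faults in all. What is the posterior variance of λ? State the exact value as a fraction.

63/529

Total count 60 over total exposure 8 weeks.
Conjugate update: add total count to the shape and total exposure to the rate, giving Gamma(63, 23).
Posterior variance = α'/β'² = 63/529.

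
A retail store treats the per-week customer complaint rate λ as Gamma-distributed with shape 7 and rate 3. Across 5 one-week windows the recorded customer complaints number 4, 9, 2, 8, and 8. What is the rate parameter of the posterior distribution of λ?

Total count: 4 + 9 + 2 + 8 + 8 = 31.
Total exposure: 5 weeks.
Gamma(α, β) with Poisson data over total exposure Σt gives posterior Gamma(α+Σx, β+Σt) = Gamma(38, 8).

8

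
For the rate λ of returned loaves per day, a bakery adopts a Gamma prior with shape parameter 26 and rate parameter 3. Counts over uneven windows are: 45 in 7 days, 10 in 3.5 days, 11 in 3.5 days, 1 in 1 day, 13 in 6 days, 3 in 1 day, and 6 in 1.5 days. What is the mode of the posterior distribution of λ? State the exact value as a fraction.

Total count: 45 + 10 + 11 + 1 + 13 + 3 + 6 = 89.
Total exposure: 7 + 3.5 + 3.5 + 1 + 6 + 1 + 1.5 = 23.5 days.
By Gamma–Poisson conjugacy, the posterior is Gamma(α + Σx, β + Σt) = Gamma(26 + 89, 3 + 23.5) = Gamma(115, 53/2).
Posterior mode = (α'−1)/β' = 114/(53/2) = 228/53.

228/53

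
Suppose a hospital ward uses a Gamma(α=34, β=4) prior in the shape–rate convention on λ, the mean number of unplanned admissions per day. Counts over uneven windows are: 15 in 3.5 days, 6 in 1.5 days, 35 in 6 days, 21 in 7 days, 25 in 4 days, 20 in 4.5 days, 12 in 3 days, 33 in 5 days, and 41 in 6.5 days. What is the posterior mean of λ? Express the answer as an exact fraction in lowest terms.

242/45

Total count: 15 + 6 + 35 + 21 + 25 + 20 + 12 + 33 + 41 = 208.
Total exposure: 3.5 + 1.5 + 6 + 7 + 4 + 4.5 + 3 + 5 + 6.5 = 41 days.
Conjugate update: add total count to the shape and total exposure to the rate, giving Gamma(242, 45).
Posterior mean = α'/β' = 242/45.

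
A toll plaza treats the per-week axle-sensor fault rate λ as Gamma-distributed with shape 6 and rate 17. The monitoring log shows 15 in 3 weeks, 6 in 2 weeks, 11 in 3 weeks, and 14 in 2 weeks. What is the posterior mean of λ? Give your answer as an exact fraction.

Total count: 15 + 6 + 11 + 14 = 46.
Total exposure: 3 + 2 + 3 + 2 = 10 weeks.
Posterior: α' = 6 + 46 = 52, β' = 17 + 10 = 27.
Posterior mean = α'/β' = 52/27.

52/27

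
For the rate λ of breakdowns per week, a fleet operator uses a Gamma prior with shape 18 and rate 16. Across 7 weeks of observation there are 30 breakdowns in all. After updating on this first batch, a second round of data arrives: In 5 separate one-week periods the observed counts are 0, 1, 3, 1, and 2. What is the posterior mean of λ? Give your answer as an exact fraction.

55/28

Total count 30 over total exposure 7 weeks.
After the first batch: Gamma(18 + 30, 16 + 7) = Gamma(48, 23).
Total count: 0 + 1 + 3 + 1 + 2 = 7.
Total exposure: 5 weeks.
After the second batch: Gamma(48 + 7, 23 + 5) = Gamma(55, 28).
Posterior mean = α'/β' = 55/28.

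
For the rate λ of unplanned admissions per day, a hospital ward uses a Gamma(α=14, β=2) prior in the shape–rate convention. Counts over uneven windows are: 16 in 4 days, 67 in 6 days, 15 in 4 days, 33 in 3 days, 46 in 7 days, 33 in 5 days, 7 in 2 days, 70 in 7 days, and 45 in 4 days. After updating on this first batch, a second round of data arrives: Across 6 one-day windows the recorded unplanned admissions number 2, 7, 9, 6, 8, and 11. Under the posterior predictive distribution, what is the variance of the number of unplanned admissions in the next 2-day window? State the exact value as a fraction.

Total count: 16 + 67 + 15 + 33 + 46 + 33 + 7 + 70 + 45 = 332.
Total exposure: 4 + 6 + 4 + 3 + 7 + 5 + 2 + 7 + 4 = 42 days.
After the first batch: Gamma(14 + 332, 2 + 42) = Gamma(346, 44).
Total count: 2 + 7 + 9 + 6 + 8 + 11 = 43.
Total exposure: 6 days.
After the second batch: Gamma(346 + 43, 44 + 6) = Gamma(389, 50).
The posterior predictive for a window of length T is Negative Binomial with variance T·α'·(β'+T)/β'² = 2·389·52/2500 = 10114/625.

10114/625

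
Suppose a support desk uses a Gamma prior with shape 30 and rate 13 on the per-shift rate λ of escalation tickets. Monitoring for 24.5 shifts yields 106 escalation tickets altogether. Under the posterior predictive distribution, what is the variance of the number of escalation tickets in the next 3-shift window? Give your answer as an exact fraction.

Total count 106 over total exposure 24.5 shifts.
By Gamma–Poisson conjugacy, the posterior is Gamma(α + Σx, β + Σt) = Gamma(30 + 106, 13 + 24.5) = Gamma(136, 75/2).
The posterior predictive for a window of length T is Negative Binomial with variance T·α'·(β'+T)/β'² = 3·136·(81/2)/(5625/4) = 7344/625.

7344/625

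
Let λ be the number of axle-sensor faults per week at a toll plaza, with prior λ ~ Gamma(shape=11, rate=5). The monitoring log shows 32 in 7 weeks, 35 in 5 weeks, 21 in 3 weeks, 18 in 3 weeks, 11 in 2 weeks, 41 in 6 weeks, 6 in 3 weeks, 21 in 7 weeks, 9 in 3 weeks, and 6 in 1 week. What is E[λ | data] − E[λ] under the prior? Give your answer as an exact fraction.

Total count: 32 + 35 + 21 + 18 + 11 + 41 + 6 + 21 + 9 + 6 = 200.
Total exposure: 7 + 5 + 3 + 3 + 2 + 6 + 3 + 7 + 3 + 1 = 40 weeks.
Conjugate update: add total count to the shape and total exposure to the rate, giving Gamma(211, 45).
Posterior mean = 211/45 = 211/45; prior mean = 11/5 = 11/5. Difference = 211/45 − 11/5 = 112/45.

112/45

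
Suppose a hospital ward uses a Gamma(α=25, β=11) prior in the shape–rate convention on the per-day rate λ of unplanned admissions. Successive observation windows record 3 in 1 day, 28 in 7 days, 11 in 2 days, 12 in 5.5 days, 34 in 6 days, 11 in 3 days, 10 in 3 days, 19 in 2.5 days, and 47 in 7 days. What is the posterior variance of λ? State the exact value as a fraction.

25/288

Total count: 3 + 28 + 11 + 12 + 34 + 11 + 10 + 19 + 47 = 175.
Total exposure: 1 + 7 + 2 + 5.5 + 6 + 3 + 3 + 2.5 + 7 = 37 days.
By Gamma–Poisson conjugacy, the posterior is Gamma(α + Σx, β + Σt) = Gamma(25 + 175, 11 + 37) = Gamma(200, 48).
Posterior variance = α'/β'² = 200/2304 = 25/288.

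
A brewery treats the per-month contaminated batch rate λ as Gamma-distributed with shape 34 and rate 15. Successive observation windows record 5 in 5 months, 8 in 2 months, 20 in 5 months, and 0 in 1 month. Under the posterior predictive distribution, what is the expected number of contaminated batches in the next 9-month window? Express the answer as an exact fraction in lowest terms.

Total count: 5 + 8 + 20 + 0 = 33.
Total exposure: 5 + 2 + 5 + 1 = 13 months.
The Gamma prior is conjugate for the Poisson rate, so λ | data ~ Gamma(34+33, 15+13) = Gamma(67, 28).
Predictive mean over a 9-month window = T·E[λ|data] = 9·67/28 = 603/28.

603/28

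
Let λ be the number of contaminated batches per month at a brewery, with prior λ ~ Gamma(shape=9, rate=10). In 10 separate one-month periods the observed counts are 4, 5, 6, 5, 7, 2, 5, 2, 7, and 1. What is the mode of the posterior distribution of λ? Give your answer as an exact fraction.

13/5

Total count: 4 + 5 + 6 + 5 + 7 + 2 + 5 + 2 + 7 + 1 = 44.
Total exposure: 10 months.
The Gamma prior is conjugate for the Poisson rate, so λ | data ~ Gamma(9+44, 10+10) = Gamma(53, 20).
Posterior mode = (α'−1)/β' = 52/20 = 13/5.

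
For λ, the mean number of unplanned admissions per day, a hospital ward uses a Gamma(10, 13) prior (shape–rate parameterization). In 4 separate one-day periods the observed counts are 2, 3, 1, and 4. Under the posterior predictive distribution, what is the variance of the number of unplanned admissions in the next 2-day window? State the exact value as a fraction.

760/289

Total count: 2 + 3 + 1 + 4 = 10.
Total exposure: 4 days.
By Gamma–Poisson conjugacy, the posterior is Gamma(α + Σx, β + Σt) = Gamma(10 + 10, 13 + 4) = Gamma(20, 17).
The posterior predictive for a window of length T is Negative Binomial with variance T·α'·(β'+T)/β'² = 2·20·19/289 = 760/289.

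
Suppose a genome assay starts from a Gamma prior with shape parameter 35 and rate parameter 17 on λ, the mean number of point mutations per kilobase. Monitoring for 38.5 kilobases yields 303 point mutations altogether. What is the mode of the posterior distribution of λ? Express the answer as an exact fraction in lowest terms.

674/111

Total count 303 over total exposure 38.5 kilobases.
Gamma(α, β) with Poisson data over total exposure Σt gives posterior Gamma(α+Σx, β+Σt) = Gamma(338, 111/2).
Posterior mode = (α'−1)/β' = 337/(111/2) = 674/111.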